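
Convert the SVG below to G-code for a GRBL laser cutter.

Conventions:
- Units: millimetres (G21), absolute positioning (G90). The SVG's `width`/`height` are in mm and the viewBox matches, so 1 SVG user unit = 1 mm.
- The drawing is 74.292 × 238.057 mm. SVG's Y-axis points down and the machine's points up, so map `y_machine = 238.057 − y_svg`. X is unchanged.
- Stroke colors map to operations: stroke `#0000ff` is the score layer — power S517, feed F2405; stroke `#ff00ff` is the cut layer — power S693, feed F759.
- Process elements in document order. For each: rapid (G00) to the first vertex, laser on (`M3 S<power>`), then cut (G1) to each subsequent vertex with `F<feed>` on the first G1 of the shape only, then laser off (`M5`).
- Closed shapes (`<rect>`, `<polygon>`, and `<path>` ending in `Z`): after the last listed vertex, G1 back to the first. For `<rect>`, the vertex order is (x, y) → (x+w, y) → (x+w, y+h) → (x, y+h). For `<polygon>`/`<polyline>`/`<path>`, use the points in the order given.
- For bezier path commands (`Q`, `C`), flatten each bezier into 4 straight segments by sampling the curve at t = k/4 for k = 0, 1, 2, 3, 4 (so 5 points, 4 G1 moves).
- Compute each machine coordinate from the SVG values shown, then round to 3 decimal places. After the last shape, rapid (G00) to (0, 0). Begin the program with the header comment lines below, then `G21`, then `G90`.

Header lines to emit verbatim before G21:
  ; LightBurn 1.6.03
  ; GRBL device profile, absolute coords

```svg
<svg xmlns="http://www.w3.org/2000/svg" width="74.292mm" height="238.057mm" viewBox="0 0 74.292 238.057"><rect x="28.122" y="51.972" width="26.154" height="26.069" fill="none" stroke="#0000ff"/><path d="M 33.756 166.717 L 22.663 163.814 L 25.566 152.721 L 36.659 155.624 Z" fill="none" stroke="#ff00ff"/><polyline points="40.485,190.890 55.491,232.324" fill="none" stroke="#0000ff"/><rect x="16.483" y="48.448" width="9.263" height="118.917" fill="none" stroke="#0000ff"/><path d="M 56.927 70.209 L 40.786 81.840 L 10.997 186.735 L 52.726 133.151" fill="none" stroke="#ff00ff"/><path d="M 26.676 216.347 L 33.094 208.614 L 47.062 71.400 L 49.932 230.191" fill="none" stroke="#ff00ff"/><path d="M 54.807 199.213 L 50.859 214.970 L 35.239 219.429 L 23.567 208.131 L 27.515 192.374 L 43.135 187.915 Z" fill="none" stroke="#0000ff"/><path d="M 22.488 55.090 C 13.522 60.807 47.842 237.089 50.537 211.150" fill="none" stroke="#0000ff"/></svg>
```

; LightBurn 1.6.03
; GRBL device profile, absolute coords
G21
G90
G00 X28.122 Y186.085
M3 S517
G1 X54.276 Y186.085 F2405
G1 X54.276 Y160.016
G1 X28.122 Y160.016
G1 X28.122 Y186.085
M5
G00 X33.756 Y71.340
M3 S693
G1 X22.663 Y74.243 F759
G1 X25.566 Y85.336
G1 X36.659 Y82.433
G1 X33.756 Y71.340
M5
G00 X40.485 Y47.167
M3 S517
G1 X55.491 Y5.733 F2405
M5
G00 X16.483 Y189.609
M3 S517
G1 X25.746 Y189.609 F2405
G1 X25.746 Y70.692
G1 X16.483 Y70.692
G1 X16.483 Y189.609
M5
G00 X56.927 Y167.848
M3 S693
G1 X40.786 Y156.217 F759
G1 X10.997 Y51.322
G1 X52.726 Y104.906
M5
G00 X26.676 Y21.710
M3 S693
G1 X33.094 Y29.443 F759
G1 X47.062 Y166.657
G1 X49.932 Y7.866
M5
G00 X54.807 Y38.844
M3 S517
G1 X50.859 Y23.087 F2405
G1 X35.239 Y18.628
G1 X23.567 Y29.926
G1 X27.515 Y45.683
G1 X43.135 Y50.142
G1 X54.807 Y38.844
M5
G00 X22.488 Y182.967
M3 S517
G1 X22.709 Y152.523 F2405
G1 X32.140 Y93.066
G1 X43.757 Y39.544
G1 X50.537 Y26.907
M5
G00 X0.000 Y0.000

Since the viewBox matches the mm dimensions, user units are millimetres directly. The only transform is the Y-flip y_m = 238.057 − y_svg.

Shape 1 is a rectangle drawn with `<rect>`. Its stroke #0000ff means score at S517, F2405. After flipping Y the toolpath is (28.122,186.085) → (54.276,186.085) → (54.276,160.016) → (28.122,160.016) → (28.122,186.085), returning to the start.

Shape 2 is a regular polygon drawn with `<path>`. Its stroke #ff00ff means cut at S693, F759. After flipping Y the toolpath is (33.756,71.340) → (22.663,74.243) → (25.566,85.336) → (36.659,82.433) → (33.756,71.340), returning to the start.

Shape 3 is a line segment drawn with `<polyline>`. Its stroke #0000ff means score at S517, F2405. After flipping Y the toolpath is (40.485,47.167) → (55.491,5.733).

Shape 4 is a rectangle drawn with `<rect>`. Its stroke #0000ff means score at S517, F2405. After flipping Y the toolpath is (16.483,189.609) → (25.746,189.609) → (25.746,70.692) → (16.483,70.692) → (16.483,189.609), returning to the start.

Shape 5 is a open polyline drawn with `<path>`. Its stroke #ff00ff means cut at S693, F759. After flipping Y the toolpath is (56.927,167.848) → (40.786,156.217) → (10.997,51.322) → (52.726,104.906).

Shape 6 is a open polyline drawn with `<path>`. Its stroke #ff00ff means cut at S693, F759. After flipping Y the toolpath is (26.676,21.710) → (33.094,29.443) → (47.062,166.657) → (49.932,7.866).

Shape 7 is a regular polygon drawn with `<path>`. Its stroke #0000ff means score at S517, F2405. After flipping Y the toolpath is (54.807,38.844) → (50.859,23.087) → (35.239,18.628) → (23.567,29.926) → (27.515,45.683) → (43.135,50.142) → (54.807,38.844), returning to the start.

Shape 8 is a cubic bezier drawn with `<path>`. Its stroke #0000ff means score at S517, F2405. After flipping Y the toolpath is (22.488,182.967) → (22.709,152.523) → (32.140,93.066) → (43.757,39.544) → (50.537,26.907).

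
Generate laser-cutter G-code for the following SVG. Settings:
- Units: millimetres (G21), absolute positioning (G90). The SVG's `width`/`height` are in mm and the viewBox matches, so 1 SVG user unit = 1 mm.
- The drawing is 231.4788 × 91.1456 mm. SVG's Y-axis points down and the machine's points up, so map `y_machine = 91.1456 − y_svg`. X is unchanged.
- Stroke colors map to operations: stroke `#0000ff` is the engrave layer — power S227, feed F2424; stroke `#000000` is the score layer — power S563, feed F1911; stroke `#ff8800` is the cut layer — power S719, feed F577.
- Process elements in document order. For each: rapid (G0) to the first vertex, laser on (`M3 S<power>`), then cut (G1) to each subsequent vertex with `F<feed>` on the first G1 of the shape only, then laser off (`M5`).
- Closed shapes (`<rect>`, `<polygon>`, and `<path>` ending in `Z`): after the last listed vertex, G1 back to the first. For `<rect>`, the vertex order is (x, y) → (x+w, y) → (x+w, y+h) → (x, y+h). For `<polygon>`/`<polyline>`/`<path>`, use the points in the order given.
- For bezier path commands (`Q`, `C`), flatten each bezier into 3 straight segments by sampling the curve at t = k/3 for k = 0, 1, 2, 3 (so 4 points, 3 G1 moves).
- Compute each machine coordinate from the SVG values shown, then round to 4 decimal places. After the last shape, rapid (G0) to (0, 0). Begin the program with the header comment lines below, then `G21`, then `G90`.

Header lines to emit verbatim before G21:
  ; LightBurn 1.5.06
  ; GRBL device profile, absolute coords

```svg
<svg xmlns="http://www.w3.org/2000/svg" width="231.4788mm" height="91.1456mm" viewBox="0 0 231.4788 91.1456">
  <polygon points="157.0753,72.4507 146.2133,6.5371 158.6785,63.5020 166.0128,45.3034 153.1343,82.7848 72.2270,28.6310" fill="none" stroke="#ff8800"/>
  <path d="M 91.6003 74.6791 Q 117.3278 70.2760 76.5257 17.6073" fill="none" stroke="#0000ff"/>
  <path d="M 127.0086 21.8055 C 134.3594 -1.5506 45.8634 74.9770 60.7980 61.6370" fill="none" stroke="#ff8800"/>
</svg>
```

; LightBurn 1.5.06
; GRBL device profile, absolute coords
G21
G90
G0 X157.0753 Y18.6949
M3 S719
G1 X146.2133 Y84.6085 F577
G1 X158.6785 Y27.6436
G1 X166.0128 Y45.8422
G1 X153.1343 Y8.3608
G1 X72.2270 Y62.5146
G1 X157.0753 Y18.6949
M5
G0 X91.6003 Y16.4665
M3 S227
G1 X101.3598 Y24.7647 F2424
G1 X96.3349 Y43.7887
G1 X76.5257 Y73.5383
M5
G0 X127.0086 Y69.3401
M3 S719
G1 X109.7911 Y66.4295 F577
G1 X72.9596 Y39.0966
G1 X60.7980 Y29.5086
M5
G0 X0.0000 Y0.0000

1 u = 1 mm; y_m = 91.1456 − y.

[1] `<polygon>` closed polygon, #ff8800→cut S719 F577: (157.0753,18.6949) → (146.2133,84.6085) → (158.6785,27.6436) → (166.0128,45.8422) → (153.1343,8.3608) → (72.2270,62.5146) → (157.0753,18.6949) (closed)

[2] `<path>` quadratic bezier, #0000ff→engrave S227 F2424: (91.6003,16.4665) → (101.3598,24.7647) → (96.3349,43.7887) → (76.5257,73.5383)

[3] `<path>` cubic bezier, #ff8800→cut S719 F577: (127.0086,69.3401) → (109.7911,66.4295) → (72.9596,39.0966) → (60.7980,29.5086)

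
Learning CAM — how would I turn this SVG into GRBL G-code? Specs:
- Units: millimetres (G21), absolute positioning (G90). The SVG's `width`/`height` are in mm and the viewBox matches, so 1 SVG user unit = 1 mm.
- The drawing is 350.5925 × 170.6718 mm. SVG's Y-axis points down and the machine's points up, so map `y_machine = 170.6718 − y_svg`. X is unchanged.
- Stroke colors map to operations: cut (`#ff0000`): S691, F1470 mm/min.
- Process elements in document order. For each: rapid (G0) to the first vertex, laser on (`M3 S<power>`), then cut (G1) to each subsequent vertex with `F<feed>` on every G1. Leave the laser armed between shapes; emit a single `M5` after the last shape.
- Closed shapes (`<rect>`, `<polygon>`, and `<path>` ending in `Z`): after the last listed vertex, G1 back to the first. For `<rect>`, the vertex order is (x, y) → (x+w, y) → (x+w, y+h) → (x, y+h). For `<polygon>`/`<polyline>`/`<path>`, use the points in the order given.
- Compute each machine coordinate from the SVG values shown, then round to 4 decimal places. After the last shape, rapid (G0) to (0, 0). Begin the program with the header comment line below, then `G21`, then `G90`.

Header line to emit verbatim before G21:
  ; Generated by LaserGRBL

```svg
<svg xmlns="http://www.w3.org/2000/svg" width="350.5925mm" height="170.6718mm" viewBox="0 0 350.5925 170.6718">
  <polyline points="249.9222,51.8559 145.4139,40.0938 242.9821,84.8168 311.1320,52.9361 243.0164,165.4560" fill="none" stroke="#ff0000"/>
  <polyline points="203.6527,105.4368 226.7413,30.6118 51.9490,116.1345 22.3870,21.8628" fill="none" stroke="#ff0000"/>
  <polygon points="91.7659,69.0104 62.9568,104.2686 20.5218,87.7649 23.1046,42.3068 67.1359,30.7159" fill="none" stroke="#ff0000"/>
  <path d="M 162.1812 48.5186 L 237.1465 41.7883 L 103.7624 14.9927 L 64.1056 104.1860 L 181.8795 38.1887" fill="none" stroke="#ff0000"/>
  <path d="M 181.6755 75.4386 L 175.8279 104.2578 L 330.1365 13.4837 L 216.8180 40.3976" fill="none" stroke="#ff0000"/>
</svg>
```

viewBox `0 0 350.5925 170.6718` with mm width/height → 1 unit = 1 mm. Flip: y_m = 170.6718 − y_svg.

**Shape 1** — `<polyline>` open polyline, stroke `#ff0000` → cut (S691, F1470). Machine vertices: (249.9222,118.8159) → (145.4139,130.5780) → (242.9821,85.8550) → (311.1320,117.7357) → (243.0164,5.2158). Open path.

**Shape 2** — `<polyline>` open polyline, stroke `#ff0000` → cut (S691, F1470). Machine vertices: (203.6527,65.2350) → (226.7413,140.0600) → (51.9490,54.5373) → (22.3870,148.8090). Open path.

**Shape 3** — `<polygon>` regular polygon, stroke `#ff0000` → cut (S691, F1470). Machine vertices: (91.7659,101.6614) → (62.9568,66.4032) → (20.5218,82.9069) → (23.1046,128.3650) → (67.1359,139.9559) → (91.7659,101.6614). Closed: final G1 returns to the first vertex.

**Shape 4** — `<path>` open polyline, stroke `#ff0000` → cut (S691, F1470). Machine vertices: (162.1812,122.1532) → (237.1465,128.8835) → (103.7624,155.6791) → (64.1056,66.4858) → (181.8795,132.4831). Open path.

**Shape 5** — `<path>` open polyline, stroke `#ff0000` → cut (S691, F1470). Machine vertices: (181.6755,95.2332) → (175.8279,66.4140) → (330.1365,157.1881) → (216.8180,130.2742). Open path.

; Generated by LaserGRBL
G21
G90
G0 X249.9222 Y118.8159
M3 S691
G1 X145.4139 Y130.5780 F1470
G1 X242.9821 Y85.8550 F1470
G1 X311.1320 Y117.7357 F1470
G1 X243.0164 Y5.2158 F1470
G0 X203.6527 Y65.2350
M3 S691
G1 X226.7413 Y140.0600 F1470
G1 X51.9490 Y54.5373 F1470
G1 X22.3870 Y148.8090 F1470
G0 X91.7659 Y101.6614
M3 S691
G1 X62.9568 Y66.4032 F1470
G1 X20.5218 Y82.9069 F1470
G1 X23.1046 Y128.3650 F1470
G1 X67.1359 Y139.9559 F1470
G1 X91.7659 Y101.6614 F1470
G0 X162.1812 Y122.1532
M3 S691
G1 X237.1465 Y128.8835 F1470
G1 X103.7624 Y155.6791 F1470
G1 X64.1056 Y66.4858 F1470
G1 X181.8795 Y132.4831 F1470
G0 X181.6755 Y95.2332
M3 S691
G1 X175.8279 Y66.4140 F1470
G1 X330.1365 Y157.1881 F1470
G1 X216.8180 Y130.2742 F1470
M5
G0 X0.0000 Y0.0000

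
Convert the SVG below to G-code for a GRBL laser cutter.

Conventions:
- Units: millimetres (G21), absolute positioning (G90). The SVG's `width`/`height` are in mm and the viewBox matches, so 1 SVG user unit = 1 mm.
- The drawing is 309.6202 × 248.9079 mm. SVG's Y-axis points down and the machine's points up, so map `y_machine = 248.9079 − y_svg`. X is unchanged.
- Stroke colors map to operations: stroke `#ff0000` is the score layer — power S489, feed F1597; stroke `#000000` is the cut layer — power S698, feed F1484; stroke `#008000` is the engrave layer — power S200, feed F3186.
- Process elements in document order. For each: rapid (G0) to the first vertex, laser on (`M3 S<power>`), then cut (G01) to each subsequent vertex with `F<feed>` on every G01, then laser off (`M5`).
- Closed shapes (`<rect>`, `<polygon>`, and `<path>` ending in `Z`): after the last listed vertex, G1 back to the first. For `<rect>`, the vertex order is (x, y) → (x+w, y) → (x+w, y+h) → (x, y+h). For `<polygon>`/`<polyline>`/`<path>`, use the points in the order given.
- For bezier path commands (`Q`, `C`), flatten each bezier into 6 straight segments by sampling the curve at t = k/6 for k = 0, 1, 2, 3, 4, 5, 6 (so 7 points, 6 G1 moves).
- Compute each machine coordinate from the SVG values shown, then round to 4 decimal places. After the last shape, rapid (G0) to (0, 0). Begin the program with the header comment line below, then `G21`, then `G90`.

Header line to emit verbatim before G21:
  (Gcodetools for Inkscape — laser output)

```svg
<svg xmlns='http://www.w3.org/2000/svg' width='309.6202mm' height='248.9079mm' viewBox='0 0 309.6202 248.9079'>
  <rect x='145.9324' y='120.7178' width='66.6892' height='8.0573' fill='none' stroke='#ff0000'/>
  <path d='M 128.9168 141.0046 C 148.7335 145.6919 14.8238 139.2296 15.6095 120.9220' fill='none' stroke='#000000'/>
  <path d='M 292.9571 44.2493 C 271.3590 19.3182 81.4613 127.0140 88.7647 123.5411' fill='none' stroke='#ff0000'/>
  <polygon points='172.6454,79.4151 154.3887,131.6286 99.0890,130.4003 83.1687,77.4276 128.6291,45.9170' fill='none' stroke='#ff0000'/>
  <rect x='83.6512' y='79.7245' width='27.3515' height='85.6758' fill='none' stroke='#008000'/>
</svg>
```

1 u = 1 mm; y_m = 248.9079 − y.

[1] `<rect>` rectangle, #ff0000→score S489 F1597: (145.9324,128.1901) → (212.6216,128.1901) → (212.6216,120.1328) → (145.9324,120.1328) → (145.9324,128.1901) (closed)

[2] `<path>` cubic bezier, #000000→cut S698 F1484: (128.9168,107.9033) → (127.3499,106.4920) → (108.1737,106.9583) → (79.3998,109.3215) → (49.0400,113.6010) → (25.1060,119.8160) → (15.6095,127.9859)

[3] `<path>` cubic bezier, #ff0000→score S489 F1597: (292.9571,204.6586) → (269.8252,207.2006) → (228.7962,194.4102) → (180.0228,173.0595) → (133.6579,149.9207) → (99.8543,131.7657) → (88.7647,125.3668)

[4] `<polygon>` regular polygon, #ff0000→score S489 F1597: (172.6454,169.4928) → (154.3887,117.2793) → (99.0890,118.5076) → (83.1687,171.4803) → (128.6291,202.9909) → (172.6454,169.4928) (closed)

[5] `<rect>` rectangle, #008000→engrave S200 F3186: (83.6512,169.1834) → (111.0027,169.1834) → (111.0027,83.5076) → (83.6512,83.5076) → (83.6512,169.1834) (closed)

(Gcodetools for Inkscape — laser output)
G21
G90
G0 X145.9324 Y128.1901
M3 S489
G01 X212.6216 Y128.1901 F1597
G01 X212.6216 Y120.1328 F1597
G01 X145.9324 Y120.1328 F1597
G01 X145.9324 Y128.1901 F1597
M5
G0 X128.9168 Y107.9033
M3 S698
G01 X127.3499 Y106.4920 F1484
G01 X108.1737 Y106.9583 F1484
G01 X79.3998 Y109.3215 F1484
G01 X49.0400 Y113.6010 F1484
G01 X25.1060 Y119.8160 F1484
G01 X15.6095 Y127.9859 F1484
M5
G0 X292.9571 Y204.6586
M3 S489
G01 X269.8252 Y207.2006 F1597
G01 X228.7962 Y194.4102 F1597
G01 X180.0228 Y173.0595 F1597
G01 X133.6579 Y149.9207 F1597
G01 X99.8543 Y131.7657 F1597
G01 X88.7647 Y125.3668 F1597
M5
G0 X172.6454 Y169.4928
M3 S489
G01 X154.3887 Y117.2793 F1597
G01 X99.0890 Y118.5076 F1597
G01 X83.1687 Y171.4803 F1597
G01 X128.6291 Y202.9909 F1597
G01 X172.6454 Y169.4928 F1597
M5
G0 X83.6512 Y169.1834
M3 S200
G01 X111.0027 Y169.1834 F3186
G01 X111.0027 Y83.5076 F3186
G01 X83.6512 Y83.5076 F3186
G01 X83.6512 Y169.1834 F3186
M5
G0 X0.0000 Y0.0000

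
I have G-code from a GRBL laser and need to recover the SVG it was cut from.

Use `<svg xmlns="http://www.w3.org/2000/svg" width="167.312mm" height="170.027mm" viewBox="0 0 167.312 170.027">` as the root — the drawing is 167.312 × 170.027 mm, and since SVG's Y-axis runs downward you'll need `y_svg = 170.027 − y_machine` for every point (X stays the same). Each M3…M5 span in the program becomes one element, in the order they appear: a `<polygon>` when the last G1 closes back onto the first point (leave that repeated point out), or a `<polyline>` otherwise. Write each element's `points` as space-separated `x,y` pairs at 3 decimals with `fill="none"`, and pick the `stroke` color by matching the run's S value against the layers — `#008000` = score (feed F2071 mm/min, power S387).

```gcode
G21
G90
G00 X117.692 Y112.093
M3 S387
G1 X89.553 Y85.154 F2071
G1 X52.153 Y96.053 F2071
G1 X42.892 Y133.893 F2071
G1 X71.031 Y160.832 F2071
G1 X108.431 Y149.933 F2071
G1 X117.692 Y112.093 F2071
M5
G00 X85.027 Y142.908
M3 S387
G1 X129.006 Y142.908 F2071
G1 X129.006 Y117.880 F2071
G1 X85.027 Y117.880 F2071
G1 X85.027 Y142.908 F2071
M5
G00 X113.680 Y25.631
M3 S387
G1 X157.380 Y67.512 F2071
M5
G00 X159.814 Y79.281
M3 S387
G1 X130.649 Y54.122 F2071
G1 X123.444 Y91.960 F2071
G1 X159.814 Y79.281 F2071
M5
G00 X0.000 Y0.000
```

<svg xmlns="http://www.w3.org/2000/svg" width="167.312mm" height="170.027mm" viewBox="0 0 167.312 170.027">
  <polygon points="117.692,57.934 89.553,84.873 52.153,73.974 42.892,36.134 71.031,9.195 108.431,20.094" fill="none" stroke="#008000"/>
  <polygon points="85.027,27.119 129.006,27.119 129.006,52.147 85.027,52.147" fill="none" stroke="#008000"/>
  <polyline points="113.680,144.396 157.380,102.515" fill="none" stroke="#008000"/>
  <polygon points="159.814,90.746 130.649,115.905 123.444,78.067" fill="none" stroke="#008000"/>
</svg>

y_svg = 170.027 − y_m. Every run uses S387, so all elements get stroke `#008000` (score).

[1] closed run; points: 117.692,57.934 89.553,84.873 52.153,73.974 42.892,36.134 71.031,9.195 108.431,20.094

[2] closed run; points: 85.027,27.119 129.006,27.119 129.006,52.147 85.027,52.147

[3] open run; points: 113.680,144.396 157.380,102.515

[4] closed run; points: 159.814,90.746 130.649,115.905 123.444,78.067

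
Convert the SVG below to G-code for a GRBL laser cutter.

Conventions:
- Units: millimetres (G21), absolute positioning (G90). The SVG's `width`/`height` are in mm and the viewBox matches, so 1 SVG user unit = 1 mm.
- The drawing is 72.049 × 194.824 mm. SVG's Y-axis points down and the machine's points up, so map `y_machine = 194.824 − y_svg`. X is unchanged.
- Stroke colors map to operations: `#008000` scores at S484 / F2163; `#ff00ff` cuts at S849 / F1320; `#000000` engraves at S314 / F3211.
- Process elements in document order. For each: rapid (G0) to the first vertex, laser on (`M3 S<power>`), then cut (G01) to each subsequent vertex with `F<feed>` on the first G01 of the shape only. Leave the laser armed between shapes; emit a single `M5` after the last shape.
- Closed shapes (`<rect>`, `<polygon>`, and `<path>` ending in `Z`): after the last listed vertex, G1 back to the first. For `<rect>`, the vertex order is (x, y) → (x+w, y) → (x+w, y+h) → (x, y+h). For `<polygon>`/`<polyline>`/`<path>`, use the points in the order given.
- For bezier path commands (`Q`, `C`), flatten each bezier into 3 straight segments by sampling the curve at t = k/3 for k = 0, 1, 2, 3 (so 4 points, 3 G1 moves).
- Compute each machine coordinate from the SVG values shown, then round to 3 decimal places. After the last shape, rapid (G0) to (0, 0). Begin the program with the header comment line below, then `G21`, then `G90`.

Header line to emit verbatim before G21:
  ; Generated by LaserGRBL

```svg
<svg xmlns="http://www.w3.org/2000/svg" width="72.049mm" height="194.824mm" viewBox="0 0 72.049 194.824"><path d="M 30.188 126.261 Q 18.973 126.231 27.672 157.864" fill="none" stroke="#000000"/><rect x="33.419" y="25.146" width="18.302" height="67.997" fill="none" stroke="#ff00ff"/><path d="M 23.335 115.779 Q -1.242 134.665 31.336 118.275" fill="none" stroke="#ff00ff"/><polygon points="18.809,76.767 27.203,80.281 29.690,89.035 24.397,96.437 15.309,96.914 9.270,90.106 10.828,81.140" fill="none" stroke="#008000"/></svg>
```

; Generated by LaserGRBL
G21
G90
G0 X30.188 Y68.563
M3 S314
G01 X24.924 Y65.065 F3211
G01 X24.085 Y54.531
G01 X27.672 Y36.960
G0 X33.419 Y169.678
M3 S849
G01 X51.721 Y169.678 F1320
G01 X51.721 Y101.681
G01 X33.419 Y101.681
G01 X33.419 Y169.678
G0 X23.335 Y79.045
M3 S849
G01 X13.301 Y70.374 F1320
G01 X15.968 Y69.542
G01 X31.336 Y76.549
G0 X18.809 Y118.057
M3 S484
G01 X27.203 Y114.543 F2163
G01 X29.690 Y105.789
G01 X24.397 Y98.387
G01 X15.309 Y97.910
G01 X9.270 Y104.718
G01 X10.828 Y113.684
G01 X18.809 Y118.057
M5
G0 X0.000 Y0.000

viewBox `0 0 72.049 194.824` with mm width/height → 1 unit = 1 mm. Flip: y_m = 194.824 − y_svg.

**Shape 1** — `<path>` quadratic bezier, stroke `#000000` → engrave (S314, F3211). Control points (SVG): P0=(30.188,126.261), P1=(18.973,126.231), P2=(27.672,157.864); sampled at t=k/3. Machine vertices: (30.188,68.563) → (24.924,65.065) → (24.085,54.531) → (27.672,36.960). Open path.

**Shape 2** — `<rect>` rectangle, stroke `#ff00ff` → cut (S849, F1320). Machine vertices: (33.419,169.678) → (51.721,169.678) → (51.721,101.681) → (33.419,101.681) → (33.419,169.678). Closed: final G1 returns to the first vertex.

**Shape 3** — `<path>` quadratic bezier, stroke `#ff00ff` → cut (S849, F1320). Control points (SVG): P0=(23.335,115.779), P1=(-1.242,134.665), P2=(31.336,118.275); sampled at t=k/3. Machine vertices: (23.335,79.045) → (13.301,70.374) → (15.968,69.542) → (31.336,76.549). Open path.

**Shape 4** — `<polygon>` regular polygon, stroke `#008000` → score (S484, F2163). Machine vertices: (18.809,118.057) → (27.203,114.543) → (29.690,105.789) → (24.397,98.387) → (15.309,97.910) → (9.270,104.718) → (10.828,113.684) → (18.809,118.057). Closed: final G1 returns to the first vertex.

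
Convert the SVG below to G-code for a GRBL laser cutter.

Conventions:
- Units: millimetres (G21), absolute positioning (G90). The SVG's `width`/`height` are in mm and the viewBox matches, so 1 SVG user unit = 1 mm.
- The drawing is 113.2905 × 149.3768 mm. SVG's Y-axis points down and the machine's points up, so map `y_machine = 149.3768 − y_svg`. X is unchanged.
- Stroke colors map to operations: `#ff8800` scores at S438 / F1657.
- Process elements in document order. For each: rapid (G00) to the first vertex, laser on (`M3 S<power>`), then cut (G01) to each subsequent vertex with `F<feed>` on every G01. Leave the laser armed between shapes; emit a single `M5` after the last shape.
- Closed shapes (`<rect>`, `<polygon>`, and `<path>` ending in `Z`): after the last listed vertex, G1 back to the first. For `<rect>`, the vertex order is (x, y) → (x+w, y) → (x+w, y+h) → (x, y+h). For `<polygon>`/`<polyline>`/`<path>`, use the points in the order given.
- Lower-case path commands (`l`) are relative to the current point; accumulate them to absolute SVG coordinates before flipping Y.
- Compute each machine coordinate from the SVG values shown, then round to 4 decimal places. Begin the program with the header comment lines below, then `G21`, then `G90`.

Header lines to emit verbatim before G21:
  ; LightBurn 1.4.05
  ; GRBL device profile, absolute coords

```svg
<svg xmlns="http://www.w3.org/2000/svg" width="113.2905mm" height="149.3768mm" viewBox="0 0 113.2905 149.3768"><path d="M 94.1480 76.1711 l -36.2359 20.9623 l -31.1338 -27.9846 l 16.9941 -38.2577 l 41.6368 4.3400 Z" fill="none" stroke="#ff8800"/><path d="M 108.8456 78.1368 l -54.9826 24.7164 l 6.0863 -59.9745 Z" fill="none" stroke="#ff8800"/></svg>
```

; LightBurn 1.4.05
; GRBL device profile, absolute coords
G21
G90
G00 X94.1480 Y73.2057
M3 S438
G01 X57.9121 Y52.2434 F1657
G01 X26.7783 Y80.2280 F1657
G01 X43.7724 Y118.4857 F1657
G01 X85.4092 Y114.1457 F1657
G01 X94.1480 Y73.2057 F1657
G00 X108.8456 Y71.2400
M3 S438
G01 X53.8630 Y46.5236 F1657
G01 X59.9493 Y106.4981 F1657
G01 X108.8456 Y71.2400 F1657
M5

Since the viewBox matches the mm dimensions, user units are millimetres directly. The only transform is the Y-flip y_m = 149.3768 − y_svg.

Shape 1 is a regular polygon drawn with `<path>`. Its stroke #ff8800 means score at S438, F1657. After flipping Y the toolpath is (94.1480,73.2057) → (57.9121,52.2434) → (26.7783,80.2280) → (43.7724,118.4857) → (85.4092,114.1457) → (94.1480,73.2057), returning to the start.

Shape 2 is a regular polygon drawn with `<path>`. Its stroke #ff8800 means score at S438, F1657. After flipping Y the toolpath is (108.8456,71.2400) → (53.8630,46.5236) → (59.9493,106.4981) → (108.8456,71.2400), returning to the start.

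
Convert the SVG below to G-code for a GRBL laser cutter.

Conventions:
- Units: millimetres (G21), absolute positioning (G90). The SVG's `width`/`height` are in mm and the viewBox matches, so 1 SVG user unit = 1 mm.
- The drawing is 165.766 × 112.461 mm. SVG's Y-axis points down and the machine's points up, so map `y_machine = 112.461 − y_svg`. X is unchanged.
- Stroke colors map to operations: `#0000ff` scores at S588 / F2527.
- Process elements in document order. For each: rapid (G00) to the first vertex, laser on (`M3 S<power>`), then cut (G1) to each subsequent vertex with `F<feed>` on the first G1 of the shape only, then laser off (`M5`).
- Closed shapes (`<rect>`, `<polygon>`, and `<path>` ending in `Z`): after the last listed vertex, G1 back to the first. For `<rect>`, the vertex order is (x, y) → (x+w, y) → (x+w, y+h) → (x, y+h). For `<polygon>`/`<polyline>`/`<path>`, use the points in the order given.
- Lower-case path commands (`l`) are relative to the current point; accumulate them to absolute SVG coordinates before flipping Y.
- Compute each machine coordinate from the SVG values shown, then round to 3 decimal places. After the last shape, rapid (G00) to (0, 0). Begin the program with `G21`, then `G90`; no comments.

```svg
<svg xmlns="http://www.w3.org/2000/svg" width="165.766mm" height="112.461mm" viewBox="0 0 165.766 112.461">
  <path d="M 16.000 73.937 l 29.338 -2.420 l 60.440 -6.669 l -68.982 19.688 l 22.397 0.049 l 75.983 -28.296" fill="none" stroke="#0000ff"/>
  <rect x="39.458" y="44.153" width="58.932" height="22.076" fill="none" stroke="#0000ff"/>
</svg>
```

1 u = 1 mm; y_m = 112.461 − y.

[1] `<path>` open polyline, #0000ff→score S588 F2527: (16.000,38.524) → (45.338,40.944) → (105.778,47.613) → (36.796,27.925) → (59.193,27.876) → (135.176,56.172)

[2] `<rect>` rectangle, #0000ff→score S588 F2527: (39.458,68.308) → (98.390,68.308) → (98.390,46.232) → (39.458,46.232) → (39.458,68.308) (closed)

G21
G90
G00 X16.000 Y38.524
M3 S588
G1 X45.338 Y40.944 F2527
G1 X105.778 Y47.613
G1 X36.796 Y27.925
G1 X59.193 Y27.876
G1 X135.176 Y56.172
M5
G00 X39.458 Y68.308
M3 S588
G1 X98.390 Y68.308 F2527
G1 X98.390 Y46.232
G1 X39.458 Y46.232
G1 X39.458 Y68.308
M5
G00 X0.000 Y0.000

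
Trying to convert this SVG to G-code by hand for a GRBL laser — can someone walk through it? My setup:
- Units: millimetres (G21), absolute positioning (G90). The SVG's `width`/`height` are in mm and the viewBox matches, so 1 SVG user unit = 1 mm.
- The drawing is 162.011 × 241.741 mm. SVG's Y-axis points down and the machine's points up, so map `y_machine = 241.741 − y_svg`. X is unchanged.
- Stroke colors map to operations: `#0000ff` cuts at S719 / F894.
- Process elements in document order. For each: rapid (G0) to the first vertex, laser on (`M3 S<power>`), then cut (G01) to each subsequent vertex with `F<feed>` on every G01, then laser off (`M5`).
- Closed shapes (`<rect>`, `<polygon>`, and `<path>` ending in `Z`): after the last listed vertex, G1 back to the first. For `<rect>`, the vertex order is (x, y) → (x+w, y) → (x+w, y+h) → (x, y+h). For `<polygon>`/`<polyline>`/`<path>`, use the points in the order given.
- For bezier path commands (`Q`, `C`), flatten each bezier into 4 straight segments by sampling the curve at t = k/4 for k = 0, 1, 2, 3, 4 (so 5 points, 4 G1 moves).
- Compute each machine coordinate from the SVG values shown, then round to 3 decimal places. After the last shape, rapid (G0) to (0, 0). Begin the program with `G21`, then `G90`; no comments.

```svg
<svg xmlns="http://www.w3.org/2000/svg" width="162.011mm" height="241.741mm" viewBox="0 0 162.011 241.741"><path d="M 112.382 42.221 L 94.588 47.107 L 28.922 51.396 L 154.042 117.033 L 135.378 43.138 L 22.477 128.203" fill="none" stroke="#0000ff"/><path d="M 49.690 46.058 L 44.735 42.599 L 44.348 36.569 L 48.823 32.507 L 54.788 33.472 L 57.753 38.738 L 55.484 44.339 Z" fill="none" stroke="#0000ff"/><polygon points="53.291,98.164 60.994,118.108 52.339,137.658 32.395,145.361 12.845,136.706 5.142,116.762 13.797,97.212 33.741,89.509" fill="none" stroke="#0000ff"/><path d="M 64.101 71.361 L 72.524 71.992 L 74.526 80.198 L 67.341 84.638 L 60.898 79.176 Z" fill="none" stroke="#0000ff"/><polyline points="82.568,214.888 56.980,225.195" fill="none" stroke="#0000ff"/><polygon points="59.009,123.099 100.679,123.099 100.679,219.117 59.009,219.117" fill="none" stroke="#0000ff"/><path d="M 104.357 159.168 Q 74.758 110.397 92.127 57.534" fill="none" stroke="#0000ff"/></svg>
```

viewBox `0 0 162.011 241.741` with mm width/height → 1 unit = 1 mm. Flip: y_m = 241.741 − y_svg.

**Shape 1** — `<path>` open polyline, stroke `#0000ff` → cut (S719, F894). Machine vertices: (112.382,199.520) → (94.588,194.634) → (28.922,190.345) → (154.042,124.708) → (135.378,198.603) → (22.477,113.538). Open path.

**Shape 2** — `<path>` regular polygon, stroke `#0000ff` → cut (S719, F894). Machine vertices: (49.690,195.683) → (44.735,199.142) → (44.348,205.172) → (48.823,209.234) → (54.788,208.269) → (57.753,203.003) → (55.484,197.402) → (49.690,195.683). Closed: final G1 returns to the first vertex.

**Shape 3** — `<polygon>` regular polygon, stroke `#0000ff` → cut (S719, F894). Machine vertices: (53.291,143.577) → (60.994,123.633) → (52.339,104.083) → (32.395,96.380) → (12.845,105.035) → (5.142,124.979) → (13.797,144.529) → (33.741,152.232) → (53.291,143.577). Closed: final G1 returns to the first vertex.

**Shape 4** — `<path>` regular polygon, stroke `#0000ff` → cut (S719, F894). Machine vertices: (64.101,170.380) → (72.524,169.749) → (74.526,161.543) → (67.341,157.103) → (60.898,162.565) → (64.101,170.380). Closed: final G1 returns to the first vertex.

**Shape 5** — `<polyline>` line segment, stroke `#0000ff` → cut (S719, F894). Machine vertices: (82.568,26.853) → (56.980,16.546). Open path.

**Shape 6** — `<polygon>` rectangle, stroke `#0000ff` → cut (S719, F894). Machine vertices: (59.009,118.642) → (100.679,118.642) → (100.679,22.624) → (59.009,22.624) → (59.009,118.642). Closed: final G1 returns to the first vertex.

**Shape 7** — `<path>` quadratic bezier, stroke `#0000ff` → cut (S719, F894). Control points (SVG): P0=(104.357,159.168), P1=(74.758,110.397), P2=(92.127,57.534); sampled at t=k/4. Machine vertices: (104.357,82.573) → (92.493,107.214) → (86.500,132.367) → (86.378,158.031) → (92.127,184.207). Open path.

G21
G90
G0 X112.382 Y199.520
M3 S719
G01 X94.588 Y194.634 F894
G01 X28.922 Y190.345 F894
G01 X154.042 Y124.708 F894
G01 X135.378 Y198.603 F894
G01 X22.477 Y113.538 F894
M5
G0 X49.690 Y195.683
M3 S719
G01 X44.735 Y199.142 F894
G01 X44.348 Y205.172 F894
G01 X48.823 Y209.234 F894
G01 X54.788 Y208.269 F894
G01 X57.753 Y203.003 F894
G01 X55.484 Y197.402 F894
G01 X49.690 Y195.683 F894
M5
G0 X53.291 Y143.577
M3 S719
G01 X60.994 Y123.633 F894
G01 X52.339 Y104.083 F894
G01 X32.395 Y96.380 F894
G01 X12.845 Y105.035 F894
G01 X5.142 Y124.979 F894
G01 X13.797 Y144.529 F894
G01 X33.741 Y152.232 F894
G01 X53.291 Y143.577 F894
M5
G0 X64.101 Y170.380
M3 S719
G01 X72.524 Y169.749 F894
G01 X74.526 Y161.543 F894
G01 X67.341 Y157.103 F894
G01 X60.898 Y162.565 F894
G01 X64.101 Y170.380 F894
M5
G0 X82.568 Y26.853
M3 S719
G01 X56.980 Y16.546 F894
M5
G0 X59.009 Y118.642
M3 S719
G01 X100.679 Y118.642 F894
G01 X100.679 Y22.624 F894
G01 X59.009 Y22.624 F894
G01 X59.009 Y118.642 F894
M5
G0 X104.357 Y82.573
M3 S719
G01 X92.493 Y107.214 F894
G01 X86.500 Y132.367 F894
G01 X86.378 Y158.031 F894
G01 X92.127 Y184.207 F894
M5
G0 X0.000 Y0.000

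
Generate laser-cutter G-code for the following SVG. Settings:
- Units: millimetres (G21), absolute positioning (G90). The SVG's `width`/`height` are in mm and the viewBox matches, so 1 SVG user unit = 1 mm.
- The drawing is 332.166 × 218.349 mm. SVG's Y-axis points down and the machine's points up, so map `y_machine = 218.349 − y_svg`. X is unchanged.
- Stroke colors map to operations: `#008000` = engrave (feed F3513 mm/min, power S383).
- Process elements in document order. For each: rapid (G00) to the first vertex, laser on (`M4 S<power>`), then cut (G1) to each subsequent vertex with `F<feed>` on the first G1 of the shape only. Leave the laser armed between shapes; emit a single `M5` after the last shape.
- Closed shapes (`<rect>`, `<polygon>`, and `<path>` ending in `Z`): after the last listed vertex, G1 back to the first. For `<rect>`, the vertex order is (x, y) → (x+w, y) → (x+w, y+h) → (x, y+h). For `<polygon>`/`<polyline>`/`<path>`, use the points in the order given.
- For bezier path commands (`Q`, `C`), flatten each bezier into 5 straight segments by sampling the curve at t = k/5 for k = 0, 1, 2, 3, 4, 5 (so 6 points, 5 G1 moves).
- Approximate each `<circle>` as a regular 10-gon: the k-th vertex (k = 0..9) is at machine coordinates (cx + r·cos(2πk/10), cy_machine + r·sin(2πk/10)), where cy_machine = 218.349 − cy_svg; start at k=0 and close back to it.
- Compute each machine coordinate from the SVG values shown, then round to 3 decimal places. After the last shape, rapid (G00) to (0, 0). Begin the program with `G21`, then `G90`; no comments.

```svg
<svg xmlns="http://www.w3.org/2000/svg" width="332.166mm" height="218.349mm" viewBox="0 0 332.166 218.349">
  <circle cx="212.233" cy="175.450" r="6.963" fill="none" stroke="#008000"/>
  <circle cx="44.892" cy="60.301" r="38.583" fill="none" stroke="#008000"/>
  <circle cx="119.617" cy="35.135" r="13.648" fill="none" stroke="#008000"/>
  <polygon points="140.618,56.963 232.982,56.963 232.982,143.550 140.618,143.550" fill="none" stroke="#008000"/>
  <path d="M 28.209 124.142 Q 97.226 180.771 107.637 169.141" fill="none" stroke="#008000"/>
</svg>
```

G21
G90
G00 X219.196 Y42.899
M4 S383
G1 X217.866 Y46.992 F3513
G1 X214.385 Y49.521
G1 X210.081 Y49.521
G1 X206.600 Y46.992
G1 X205.270 Y42.899
G1 X206.600 Y38.806
G1 X210.081 Y36.277
G1 X214.385 Y36.277
G1 X217.866 Y38.806
G1 X219.196 Y42.899
G00 X83.475 Y158.048
M4 S383
G1 X76.106 Y180.727 F3513
G1 X56.815 Y194.743
G1 X32.969 Y194.743
G1 X13.678 Y180.727
G1 X6.309 Y158.048
G1 X13.678 Y135.369
G1 X32.969 Y121.353
G1 X56.815 Y121.353
G1 X76.106 Y135.369
G1 X83.475 Y158.048
G00 X133.265 Y183.214
M4 S383
G1 X130.658 Y191.236 F3513
G1 X123.834 Y196.194
G1 X115.400 Y196.194
G1 X108.576 Y191.236
G1 X105.969 Y183.214
G1 X108.576 Y175.192
G1 X115.400 Y170.234
G1 X123.834 Y170.234
G1 X130.658 Y175.192
G1 X133.265 Y183.214
G00 X140.618 Y161.386
M4 S383
G1 X232.982 Y161.386 F3513
G1 X232.982 Y74.799
G1 X140.618 Y74.799
G1 X140.618 Y161.386
G00 X28.209 Y94.207
M4 S383
G1 X53.472 Y74.286 F3513
G1 X74.046 Y59.825
G1 X89.931 Y50.825
G1 X101.128 Y47.286
G1 X107.637 Y49.208
M5
G00 X0.000 Y0.000

Since the viewBox matches the mm dimensions, user units are millimetres directly. The only transform is the Y-flip y_m = 218.349 − y_svg.

Shape 1 is a circle drawn with `<circle>`. Its stroke #008000 means engrave at S383, F3513. After flipping Y the toolpath is (219.196,42.899) → (217.866,46.992) → (214.385,49.521) → (210.081,49.521) → (206.600,46.992) → (205.270,42.899) → (206.600,38.806) → (210.081,36.277) → (214.385,36.277) → (217.866,38.806) → (219.196,42.899), returning to the start.

Shape 2 is a circle drawn with `<circle>`. Its stroke #008000 means engrave at S383, F3513. After flipping Y the toolpath is (83.475,158.048) → (76.106,180.727) → (56.815,194.743) → (32.969,194.743) → (13.678,180.727) → (6.309,158.048) → (13.678,135.369) → (32.969,121.353) → (56.815,121.353) → (76.106,135.369) → (83.475,158.048), returning to the start.

Shape 3 is a circle drawn with `<circle>`. Its stroke #008000 means engrave at S383, F3513. After flipping Y the toolpath is (133.265,183.214) → (130.658,191.236) → (123.834,196.194) → (115.400,196.194) → (108.576,191.236) → (105.969,183.214) → (108.576,175.192) → (115.400,170.234) → (123.834,170.234) → (130.658,175.192) → (133.265,183.214), returning to the start.

Shape 4 is a rectangle drawn with `<polygon>`. Its stroke #008000 means engrave at S383, F3513. After flipping Y the toolpath is (140.618,161.386) → (232.982,161.386) → (232.982,74.799) → (140.618,74.799) → (140.618,161.386), returning to the start.

Shape 5 is a quadratic bezier drawn with `<path>`. Its stroke #008000 means engrave at S383, F3513. After flipping Y the toolpath is (28.209,94.207) → (53.472,74.286) → (74.046,59.825) → (89.931,50.825) → (101.128,47.286) → (107.637,49.208).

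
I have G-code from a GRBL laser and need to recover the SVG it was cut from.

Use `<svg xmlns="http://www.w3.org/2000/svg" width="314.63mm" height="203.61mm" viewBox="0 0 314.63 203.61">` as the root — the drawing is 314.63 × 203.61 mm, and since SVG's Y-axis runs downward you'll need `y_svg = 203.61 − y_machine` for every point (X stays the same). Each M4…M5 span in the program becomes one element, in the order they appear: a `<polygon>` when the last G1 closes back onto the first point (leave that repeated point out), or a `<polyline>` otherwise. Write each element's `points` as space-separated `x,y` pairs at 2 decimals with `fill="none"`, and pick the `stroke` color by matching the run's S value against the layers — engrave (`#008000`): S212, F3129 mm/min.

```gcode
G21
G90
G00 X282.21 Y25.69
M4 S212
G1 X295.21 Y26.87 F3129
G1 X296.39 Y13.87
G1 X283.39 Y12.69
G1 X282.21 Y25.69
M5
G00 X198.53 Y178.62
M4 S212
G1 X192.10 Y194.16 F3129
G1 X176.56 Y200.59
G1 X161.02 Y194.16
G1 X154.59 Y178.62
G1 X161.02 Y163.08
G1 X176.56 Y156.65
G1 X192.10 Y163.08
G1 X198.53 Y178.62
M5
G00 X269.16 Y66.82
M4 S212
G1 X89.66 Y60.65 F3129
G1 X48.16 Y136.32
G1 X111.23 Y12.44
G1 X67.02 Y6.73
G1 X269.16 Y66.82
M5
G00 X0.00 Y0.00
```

y_svg = 203.61 − y_m. Every run uses S212, so all elements get stroke `#008000` (engrave).

[1] closed run; points: 282.21,177.92 295.21,176.74 296.39,189.74 283.39,190.92

[2] closed run; points: 198.53,24.99 192.10,9.45 176.56,3.02 161.02,9.45 154.59,24.99 161.02,40.53 176.56,46.96 192.10,40.53

[3] closed run; points: 269.16,136.79 89.66,142.96 48.16,67.29 111.23,191.17 67.02,196.88

<svg xmlns="http://www.w3.org/2000/svg" width="314.63mm" height="203.61mm" viewBox="0 0 314.63 203.61">
  <polygon points="282.21,177.92 295.21,176.74 296.39,189.74 283.39,190.92" fill="none" stroke="#008000"/>
  <polygon points="198.53,24.99 192.10,9.45 176.56,3.02 161.02,9.45 154.59,24.99 161.02,40.53 176.56,46.96 192.10,40.53" fill="none" stroke="#008000"/>
  <polygon points="269.16,136.79 89.66,142.96 48.16,67.29 111.23,191.17 67.02,196.88" fill="none" stroke="#008000"/>
</svg>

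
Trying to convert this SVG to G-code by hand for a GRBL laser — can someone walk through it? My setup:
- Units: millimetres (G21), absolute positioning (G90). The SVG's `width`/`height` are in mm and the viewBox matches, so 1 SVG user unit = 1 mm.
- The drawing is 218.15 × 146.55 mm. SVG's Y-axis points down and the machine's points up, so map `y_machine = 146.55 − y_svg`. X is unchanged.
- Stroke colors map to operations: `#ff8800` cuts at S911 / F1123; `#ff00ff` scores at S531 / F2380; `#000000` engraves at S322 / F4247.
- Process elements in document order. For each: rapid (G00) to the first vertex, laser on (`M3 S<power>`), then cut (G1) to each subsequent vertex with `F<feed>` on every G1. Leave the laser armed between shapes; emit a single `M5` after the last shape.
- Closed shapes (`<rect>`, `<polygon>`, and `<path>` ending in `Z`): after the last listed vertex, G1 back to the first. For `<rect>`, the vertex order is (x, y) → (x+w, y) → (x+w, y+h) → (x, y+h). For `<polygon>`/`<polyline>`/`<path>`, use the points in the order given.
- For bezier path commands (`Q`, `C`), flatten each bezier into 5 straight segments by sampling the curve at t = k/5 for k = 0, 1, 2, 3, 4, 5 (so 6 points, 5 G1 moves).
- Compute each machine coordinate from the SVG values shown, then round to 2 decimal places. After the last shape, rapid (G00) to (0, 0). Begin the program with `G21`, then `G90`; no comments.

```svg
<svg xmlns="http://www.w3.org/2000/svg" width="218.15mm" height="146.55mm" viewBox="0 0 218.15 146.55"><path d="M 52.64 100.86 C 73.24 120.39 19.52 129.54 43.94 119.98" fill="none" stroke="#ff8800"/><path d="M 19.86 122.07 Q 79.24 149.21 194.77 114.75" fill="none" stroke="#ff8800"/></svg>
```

G21
G90
G00 X52.64 Y45.69
M3 S911
G1 X57.30 Y35.28 F1123
G1 X51.44 Y27.77 F1123
G1 X42.39 Y23.55 F1123
G1 X37.45 Y23.01 F1123
G1 X43.94 Y26.57 F1123
G00 X19.86 Y24.48
M3 S911
G1 X45.86 Y16.09 F1123
G1 X76.35 Y12.62 F1123
G1 X111.33 Y14.09 F1123
G1 X150.80 Y20.48 F1123
G1 X194.77 Y31.80 F1123
M5
G00 X0.00 Y0.00

Since the viewBox matches the mm dimensions, user units are millimetres directly. The only transform is the Y-flip y_m = 146.55 − y_svg.

Shape 1 is a cubic bezier drawn with `<path>`. Its stroke #ff8800 means cut at S911, F1123. After flipping Y the toolpath is (52.64,45.69) → (57.30,35.28) → (51.44,27.77) → (42.39,23.55) → (37.45,23.01) → (43.94,26.57).

Shape 2 is a quadratic bezier drawn with `<path>`. Its stroke #ff8800 means cut at S911, F1123. After flipping Y the toolpath is (19.86,24.48) → (45.86,16.09) → (76.35,12.62) → (111.33,14.09) → (150.80,20.48) → (194.77,31.80).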